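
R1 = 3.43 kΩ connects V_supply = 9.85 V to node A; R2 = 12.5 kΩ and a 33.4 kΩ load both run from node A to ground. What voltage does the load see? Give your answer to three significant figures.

V_out ≈ 7.15 V

First combine the lower leg with the load: R2 ‖ R_L = 9.096 kΩ.
Now apply the divider: V_out = 9.85 × 0.7262 = 7.153 V.
(Unloaded it would be 7.73 V; the load pulls it down.)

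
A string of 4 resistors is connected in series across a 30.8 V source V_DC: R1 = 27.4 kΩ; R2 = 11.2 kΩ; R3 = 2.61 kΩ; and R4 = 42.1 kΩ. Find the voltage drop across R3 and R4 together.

V ≈ 16.5 V

Series total: ΣR = 27.4 + 11.2 + 2.61 + 42.1 = 83.31 kΩ.
R_{R3..R4} = 2.61 + 42.1 = 44.71 kΩ.
V = V_DC · R/ΣR = 30.8 × 0.5367 = 16.53 V.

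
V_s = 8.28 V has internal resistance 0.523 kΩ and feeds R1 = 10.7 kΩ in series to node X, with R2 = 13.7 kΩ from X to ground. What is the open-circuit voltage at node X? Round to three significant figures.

R1' = 0.523 + 10.7 = 11.22 kΩ (source resistance + R1).
With X open, the divider is unloaded: V_th = 8.28 × 13.7/24.92 = 4.551 V.

V_th ≈ 4.55 V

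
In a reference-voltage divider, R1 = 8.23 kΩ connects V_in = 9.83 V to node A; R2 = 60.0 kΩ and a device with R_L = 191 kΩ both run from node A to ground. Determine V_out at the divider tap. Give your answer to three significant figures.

The load sits in parallel with R2, giving an effective lower resistance R2' = R2·R_L/(R2+R_L) = 45.66 kΩ.
Then V_out = V_in · R2'/(R1 + R2') = 9.83 × 45.66/53.89 = 8.329 V.

V_out ≈ 8.33 V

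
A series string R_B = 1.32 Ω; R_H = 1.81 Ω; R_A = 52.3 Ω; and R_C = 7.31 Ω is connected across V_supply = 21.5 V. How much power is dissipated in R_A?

The common current is I = 21.5/62.74 = 0.3427 A.
P(R_A) = I²·R_A = (0.3427)² × 52.3 = 6.142 W.

P ≈ 6.14 W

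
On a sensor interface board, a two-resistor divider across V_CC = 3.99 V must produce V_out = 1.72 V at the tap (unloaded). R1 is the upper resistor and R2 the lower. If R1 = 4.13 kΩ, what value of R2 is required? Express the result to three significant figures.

R2 ≈ 3.13 kΩ

The divider ratio is R2/(R1+R2) = 1.72/3.99 = 0.4311.
So R2 = R1 · V_out/(V_CC − V_out) = 4.13 × 1.72/(3.99 − 1.72) = 4.13 × 0.7577 = 3.129 kΩ.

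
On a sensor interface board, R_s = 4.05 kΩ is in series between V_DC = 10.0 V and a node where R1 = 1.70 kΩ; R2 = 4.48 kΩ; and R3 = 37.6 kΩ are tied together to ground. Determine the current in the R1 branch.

Combine the parallel branches: R_p = (1/1.70 + 1/4.48 + 1/37.6)⁻¹ = 1.193 kΩ.
V_A = 10.0 × 1.193/5.243 = 2.276 V.
Branch current I = V_A/R1 = 2.276/1.70 = 1.339 mA.
(Equivalently: I_total = 1.907 mA, then current-divider fraction G_k/ΣG = 0.7019.)

I ≈ 1.34 mA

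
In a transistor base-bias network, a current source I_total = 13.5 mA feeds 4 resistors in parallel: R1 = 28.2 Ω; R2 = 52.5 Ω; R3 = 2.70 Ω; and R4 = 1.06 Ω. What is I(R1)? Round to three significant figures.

I ≈ 0.350 mA

Total conductance ΣG = 1/28.2 + 1/52.5 + 1/2.70 + 1/1.06 = 1.368 (units of 1/Ω).
By the current-divider rule, I = I_total · G_k/ΣG = 13.5 × 0.02592 = 0.3499 mA.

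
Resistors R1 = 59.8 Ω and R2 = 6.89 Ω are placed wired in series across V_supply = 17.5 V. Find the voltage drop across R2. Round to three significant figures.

V ≈ 1.81 V

Total series resistance ΣR = 59.8 + 6.89 = 66.69 Ω.
By the voltage-divider rule, V = 17.5 × 6.890/66.69 = 1.808 V.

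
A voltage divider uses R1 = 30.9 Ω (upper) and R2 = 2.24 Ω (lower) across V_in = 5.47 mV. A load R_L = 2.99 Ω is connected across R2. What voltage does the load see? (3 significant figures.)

V_out ≈ 0.218 mV

R2 ‖ R_L = (2.24 × 2.99)/(2.24 + 2.99) = 1.281 Ω.
Now apply the divider: V_out = 5.47 × 0.03979 = 0.2177 mV.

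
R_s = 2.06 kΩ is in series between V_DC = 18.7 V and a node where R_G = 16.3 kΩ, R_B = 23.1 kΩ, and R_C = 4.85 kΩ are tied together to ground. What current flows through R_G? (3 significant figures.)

I ≈ 0.699 mA

Parallel bank: R_p = 1/(1/16.3 + 1/23.1 + 1/4.85) = 3.217 kΩ.
V_A = 18.7 × 3.217/5.277 = 11.40 V.
Branch current I = V_A/R_G = 11.40/16.3 = 0.6994 mA.
(Equivalently: I_total = 3.544 mA, then current-divider fraction G_k/ΣG = 0.1974.)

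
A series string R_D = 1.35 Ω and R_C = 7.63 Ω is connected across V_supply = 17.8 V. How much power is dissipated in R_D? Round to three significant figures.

ΣR = 8.980 Ω → I = 17.8/8.980 = 1.982 A.
P = I²R = 3.929 × 1.35 = 5.304 W.

P ≈ 5.30 W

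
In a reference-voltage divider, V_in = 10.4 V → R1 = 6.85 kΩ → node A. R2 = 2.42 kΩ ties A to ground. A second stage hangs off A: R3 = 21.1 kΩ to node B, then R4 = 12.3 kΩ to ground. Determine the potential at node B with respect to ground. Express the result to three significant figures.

Looking into the second stage from A: R3 + R4 = 33.40 kΩ appears in parallel with R2.
R2 ‖ (R3+R4) = 2.257 kΩ.
V_A = 10.4 × 2.257/(6.85 + 2.257) = 2.577 V.
Then the unloaded second divider: V_B = V_A × R4/(R3+R4) = 2.577 × 0.3683 = 0.9490 V.

V_B ≈ 0.949 V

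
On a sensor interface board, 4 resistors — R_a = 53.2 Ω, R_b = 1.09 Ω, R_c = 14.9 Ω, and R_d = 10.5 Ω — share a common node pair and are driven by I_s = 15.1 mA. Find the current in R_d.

ΣG = 1/53.2 + 1/1.09 + 1/14.9 + 1/10.5 = 1.099.
R_d takes the fraction G_k/ΣG = 0.09524/1.099 = 0.08669, so I = 15.1 × 0.08669 = 1.309 mA.

I ≈ 1.31 mA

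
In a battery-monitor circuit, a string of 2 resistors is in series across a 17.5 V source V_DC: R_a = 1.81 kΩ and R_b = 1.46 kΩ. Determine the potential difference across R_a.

Series total: ΣR = 1.81 + 1.46 = 3.270 kΩ.
Voltage divider: V = V_DC · (1.810 / 3.270) = 17.5 × 0.5535 = 9.687 V.

V ≈ 9.69 V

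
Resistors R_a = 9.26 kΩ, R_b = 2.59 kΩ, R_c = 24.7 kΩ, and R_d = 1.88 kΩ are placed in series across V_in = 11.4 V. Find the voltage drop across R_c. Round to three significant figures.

V ≈ 7.33 V

Total series resistance ΣR = 9.26 + 2.59 + 24.7 + 1.88 = 38.43 kΩ.
Voltage divider: V = V_in · (24.70 / 38.43) = 11.4 × 0.6427 = 7.327 V.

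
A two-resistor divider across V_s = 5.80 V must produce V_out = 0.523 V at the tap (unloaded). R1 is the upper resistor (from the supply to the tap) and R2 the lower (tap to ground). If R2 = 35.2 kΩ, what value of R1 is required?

V_out/V_s = R2/(R1+R2) = 0.09017.
R1 = R2·(1/k − 1) = 35.2 × 10.09 = 355.2 kΩ.

R1 ≈ 355 kΩ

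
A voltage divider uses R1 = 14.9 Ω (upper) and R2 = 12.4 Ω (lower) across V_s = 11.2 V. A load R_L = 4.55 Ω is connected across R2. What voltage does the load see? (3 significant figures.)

V_out ≈ 2.05 V

The load sits in parallel with R2, giving an effective lower resistance R2' = R2·R_L/(R2+R_L) = 3.329 Ω.
Voltage divider with the loaded lower leg: V_out = 11.2 × 3.329/(14.9 + 3.329) = 11.2 × 0.1826 = 2.045 V.
(Unloaded it would be 5.09 V; the load pulls it down.)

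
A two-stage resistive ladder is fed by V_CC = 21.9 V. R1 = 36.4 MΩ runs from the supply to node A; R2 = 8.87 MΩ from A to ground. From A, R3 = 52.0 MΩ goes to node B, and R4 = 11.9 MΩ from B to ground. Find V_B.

V_B ≈ 0.719 V

Looking into the second stage from A: R3 + R4 = 63.90 MΩ appears in parallel with R2.
R2 ‖ (R3+R4) = 7.789 MΩ.
So V_A = 21.9 × 0.1763 = 3.860 V.
Stage 2 is unloaded, so V_B = V_A · R4/(R3+R4) = 3.860 × 11.9/63.90 = 0.7189 V.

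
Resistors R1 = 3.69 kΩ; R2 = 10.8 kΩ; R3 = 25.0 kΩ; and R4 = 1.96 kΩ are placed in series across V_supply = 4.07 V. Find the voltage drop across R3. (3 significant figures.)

V ≈ 2.45 V

Total series resistance ΣR = 3.69 + 10.8 + 25.0 + 1.96 = 41.45 kΩ.
By the voltage-divider rule, V = 4.07 × 25.00/41.45 = 2.455 V.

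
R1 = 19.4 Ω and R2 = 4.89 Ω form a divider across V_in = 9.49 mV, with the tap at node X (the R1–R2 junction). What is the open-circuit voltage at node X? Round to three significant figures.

Open-circuit (no load on X): V_th = V_in · R2/(R1 + R2) = 9.49 × 4.89/(19.40 + 4.89) = 1.911 mV.

V_th ≈ 1.91 mV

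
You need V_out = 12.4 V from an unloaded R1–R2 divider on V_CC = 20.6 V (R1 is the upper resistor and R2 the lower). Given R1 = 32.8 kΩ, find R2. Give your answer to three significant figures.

The divider ratio is R2/(R1+R2) = 12.4/20.6 = 0.6019.
R2 = R1 · 0.6019/(1 − 0.6019) = 49.60 kΩ.

R2 ≈ 49.6 kΩ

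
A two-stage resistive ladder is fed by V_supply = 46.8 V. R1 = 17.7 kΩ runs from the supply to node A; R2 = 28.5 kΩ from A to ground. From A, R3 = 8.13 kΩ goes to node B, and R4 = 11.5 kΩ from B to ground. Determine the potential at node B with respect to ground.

V_B ≈ 10.9 V

Looking into the second stage from A: R3 + R4 = 19.63 kΩ appears in parallel with R2.
R2 ‖ (R3+R4) = 11.62 kΩ.
So V_A = 46.8 × 0.3964 = 18.55 V.
Then the unloaded second divider: V_B = V_A × R4/(R3+R4) = 18.55 × 0.5858 = 10.87 V.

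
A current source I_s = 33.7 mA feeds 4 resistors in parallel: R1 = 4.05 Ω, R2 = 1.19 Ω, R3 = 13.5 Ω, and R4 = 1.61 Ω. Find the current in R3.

I ≈ 1.40 mA

Total conductance ΣG = 1/4.05 + 1/1.19 + 1/13.5 + 1/1.61 = 1.782 (units of 1/Ω).
Current divider: I(R3) = I_s · G_k/ΣG = 33.7 × (0.07407/1.782) = 33.7 × 0.04156 = 1.400 mA.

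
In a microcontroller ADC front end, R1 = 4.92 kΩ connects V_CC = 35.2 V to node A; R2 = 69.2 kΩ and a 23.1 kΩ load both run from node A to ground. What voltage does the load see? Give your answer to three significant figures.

R2 ‖ R_L = (69.2 × 23.1)/(69.2 + 23.1) = 17.32 kΩ.
Voltage divider with the loaded lower leg: V_out = 35.2 × 17.32/(4.92 + 17.32) = 35.2 × 0.7788 = 27.41 V.
(Unloaded it would be 32.9 V; the load pulls it down.)

V_out ≈ 27.4 V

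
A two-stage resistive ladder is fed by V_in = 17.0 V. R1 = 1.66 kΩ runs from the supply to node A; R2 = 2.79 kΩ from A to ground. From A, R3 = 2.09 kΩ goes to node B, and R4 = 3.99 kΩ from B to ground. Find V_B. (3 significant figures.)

V_B ≈ 5.97 V

The second stage (R3 + R4 = 6.080 kΩ) loads node A in parallel with R2.
R2 ‖ (R3+R4) = 1.912 kΩ.
First divider: V_A = V_in · 1.912/(1.66 + 1.912) = 9.101 V.
V_B = V_A × 0.6562 = 5.972 V.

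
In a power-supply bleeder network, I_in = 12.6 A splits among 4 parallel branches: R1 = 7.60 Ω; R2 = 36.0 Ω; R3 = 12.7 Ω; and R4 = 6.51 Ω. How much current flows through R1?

I ≈ 4.23 A

ΣG = 1/7.60 + 1/36.0 + 1/12.7 + 1/6.51 = 0.3917.
R1 takes the fraction G_k/ΣG = 0.1316/0.3917 = 0.3359, so I = 12.6 × 0.3359 = 4.232 A.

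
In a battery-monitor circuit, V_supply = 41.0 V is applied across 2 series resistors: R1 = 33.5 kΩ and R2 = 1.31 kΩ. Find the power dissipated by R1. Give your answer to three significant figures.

P ≈ 46.5 mW

ΣR = 34.81 kΩ → I = 41.0/34.81 = 1.178 mA.
P(R1) = I²·R1 = (1.178)² × 33.5 = 46.47 mW.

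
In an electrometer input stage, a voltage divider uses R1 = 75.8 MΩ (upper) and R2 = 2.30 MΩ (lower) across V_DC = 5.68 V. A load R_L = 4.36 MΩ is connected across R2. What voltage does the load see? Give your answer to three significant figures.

The load sits in parallel with R2, giving an effective lower resistance R2' = R2·R_L/(R2+R_L) = 1.506 MΩ.
Then V_out = V_DC · R2'/(R1 + R2') = 5.68 × 1.506/77.31 = 0.1106 V.

V_out ≈ 0.111 V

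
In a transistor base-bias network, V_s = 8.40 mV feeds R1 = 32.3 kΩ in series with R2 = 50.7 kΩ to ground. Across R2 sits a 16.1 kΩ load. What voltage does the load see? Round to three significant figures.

V_out ≈ 2.31 mV

First combine the lower leg with the load: R2 ‖ R_L = 12.22 kΩ.
Now apply the divider: V_out = 8.40 × 0.2745 = 2.306 mV.
(Unloaded it would be 5.13 mV; the load pulls it down.)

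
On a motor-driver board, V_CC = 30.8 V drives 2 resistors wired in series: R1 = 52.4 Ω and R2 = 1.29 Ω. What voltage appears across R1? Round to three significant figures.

V ≈ 30.1 V

Total series resistance ΣR = 52.4 + 1.29 = 53.69 Ω.
Voltage divider: V = V_CC · (52.40 / 53.69) = 30.8 × 0.9760 = 30.06 V.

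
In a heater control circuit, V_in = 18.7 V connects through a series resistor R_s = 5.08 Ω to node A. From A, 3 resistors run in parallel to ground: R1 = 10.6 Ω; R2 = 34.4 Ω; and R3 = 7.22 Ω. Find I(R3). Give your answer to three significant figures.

Equivalent of the parallel group: R_p = 3.818 Ω.
V_A by voltage divider: V_A = 18.7 × 3.818/(5.08 + 3.818) = 8.024 V.
Branch current I = V_A/R3 = 8.024/7.22 = 1.111 A.

I ≈ 1.11 A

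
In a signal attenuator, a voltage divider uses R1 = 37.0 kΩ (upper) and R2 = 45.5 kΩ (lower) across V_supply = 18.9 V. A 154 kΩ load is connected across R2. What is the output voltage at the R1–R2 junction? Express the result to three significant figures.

V_out ≈ 9.20 V

The load sits in parallel with R2, giving an effective lower resistance R2' = R2·R_L/(R2+R_L) = 35.12 kΩ.
Voltage divider with the loaded lower leg: V_out = 18.9 × 35.12/(37.0 + 35.12) = 18.9 × 0.4870 = 9.204 V.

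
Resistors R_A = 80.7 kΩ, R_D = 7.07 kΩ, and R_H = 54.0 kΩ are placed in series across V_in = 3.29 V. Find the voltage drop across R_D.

ΣR = 80.7 + 7.07 + 54.0 = 141.8 kΩ.
V = V_in · R/ΣR = 3.29 × 0.04987 = 0.1641 V.

V ≈ 0.164 V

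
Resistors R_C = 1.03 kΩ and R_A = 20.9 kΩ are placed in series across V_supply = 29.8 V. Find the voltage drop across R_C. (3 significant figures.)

V ≈ 1.40 V

Series total: ΣR = 1.03 + 20.9 = 21.93 kΩ.
V = V_supply · R/ΣR = 29.8 × 0.04697 = 1.400 V.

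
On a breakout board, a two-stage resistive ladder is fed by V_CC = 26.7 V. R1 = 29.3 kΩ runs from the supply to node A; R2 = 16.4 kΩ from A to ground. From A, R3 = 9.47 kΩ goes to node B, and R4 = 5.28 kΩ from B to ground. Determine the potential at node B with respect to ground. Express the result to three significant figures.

V_B ≈ 2.00 V

Looking into the second stage from A: R3 + R4 = 14.75 kΩ appears in parallel with R2.
R2 ‖ (R3+R4) = 7.766 kΩ.
So V_A = 26.7 × 0.2095 = 5.594 V.
Then the unloaded second divider: V_B = V_A × R4/(R3+R4) = 5.594 × 0.3580 = 2.002 V.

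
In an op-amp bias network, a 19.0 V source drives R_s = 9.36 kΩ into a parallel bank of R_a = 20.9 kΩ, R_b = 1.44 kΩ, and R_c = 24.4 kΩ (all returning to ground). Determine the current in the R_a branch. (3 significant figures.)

Equivalent of the parallel group: R_p = 1.277 kΩ.
Node voltage V_A = V_DC · R_p/(R_s + R_p) = 19.0 × 0.1200 = 2.281 V.
I(R_a) = V_A / R_a = 2.281/20.9 = 0.1091 mA.
(Equivalently: I_total = 1.786 mA, then current-divider fraction G_k/ΣG = 0.06109.)

I ≈ 0.109 mA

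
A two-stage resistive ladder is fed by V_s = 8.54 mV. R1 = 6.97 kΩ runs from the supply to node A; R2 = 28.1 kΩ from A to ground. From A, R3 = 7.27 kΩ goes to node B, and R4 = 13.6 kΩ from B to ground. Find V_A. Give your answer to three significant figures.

V_A ≈ 5.40 mV

The second stage (R3 + R4 = 20.87 kΩ) loads node A in parallel with R2.
R2 ‖ (R3+R4) = 11.98 kΩ.
V_A = 8.54 × 11.98/(6.97 + 11.98) = 5.398 mV.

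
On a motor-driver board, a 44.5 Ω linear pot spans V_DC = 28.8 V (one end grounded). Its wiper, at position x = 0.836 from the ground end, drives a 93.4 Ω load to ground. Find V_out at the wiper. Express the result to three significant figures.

V_out ≈ 22.6 V

Split the track: R_lower = x·R_p = 37.20 Ω, R_upper = (1−x)·R_p = 7.298 Ω.
Lower segment in parallel with the load: 37.20 ‖ 93.4 = 26.61 Ω.
V_out = 28.8 × 26.61/(7.298 + 26.61) = 22.60 V.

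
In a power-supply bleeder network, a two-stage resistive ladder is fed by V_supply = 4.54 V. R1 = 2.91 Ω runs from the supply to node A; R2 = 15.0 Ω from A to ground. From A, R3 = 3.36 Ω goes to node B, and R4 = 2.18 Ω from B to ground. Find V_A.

V_A ≈ 2.64 V

Node A sees R2 in parallel with the series input of stage 2, R3 + R4 = 5.540 Ω.
Effective lower resistance at A: R2 ‖ 5.540 = 4.046 Ω.
So V_A = 4.54 × 0.5816 = 2.641 V.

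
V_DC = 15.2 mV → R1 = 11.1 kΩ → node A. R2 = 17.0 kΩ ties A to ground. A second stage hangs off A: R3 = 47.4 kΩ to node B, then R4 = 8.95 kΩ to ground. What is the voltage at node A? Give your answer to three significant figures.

Node A sees R2 in parallel with the series input of stage 2, R3 + R4 = 56.35 kΩ.
R2 ‖ (R3+R4) = 13.06 kΩ.
V_A = 15.2 × 13.06/(11.1 + 13.06) = 8.217 mV.

V_A ≈ 8.22 mV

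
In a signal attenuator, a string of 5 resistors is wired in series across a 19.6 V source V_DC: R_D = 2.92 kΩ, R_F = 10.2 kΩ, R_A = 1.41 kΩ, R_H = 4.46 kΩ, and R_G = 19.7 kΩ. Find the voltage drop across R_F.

V ≈ 5.17 V

Total series resistance ΣR = 2.92 + 10.2 + 1.41 + 4.46 + 19.7 = 38.69 kΩ.
Voltage divider: V = V_DC · (10.20 / 38.69) = 19.6 × 0.2636 = 5.167 V.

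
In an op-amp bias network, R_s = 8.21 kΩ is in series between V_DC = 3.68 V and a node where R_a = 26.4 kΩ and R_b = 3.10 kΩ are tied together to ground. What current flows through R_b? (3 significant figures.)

Combine the parallel branches: R_p = (1/26.4 + 1/3.10)⁻¹ = 2.774 kΩ.
Node voltage V_A = V_DC · R_p/(R_s + R_p) = 3.68 × 0.2526 = 0.9294 V.
Branch current I = V_A/R_b = 0.9294/3.10 = 0.2998 mA.

I ≈ 0.300 mA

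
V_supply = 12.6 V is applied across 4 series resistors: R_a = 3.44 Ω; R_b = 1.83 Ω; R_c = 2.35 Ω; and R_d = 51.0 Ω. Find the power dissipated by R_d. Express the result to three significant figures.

ΣR = 58.62 Ω → I = 12.6/58.62 = 0.2149 A.
P = I²R = 0.04620 × 51.0 = 2.356 W.

P ≈ 2.36 W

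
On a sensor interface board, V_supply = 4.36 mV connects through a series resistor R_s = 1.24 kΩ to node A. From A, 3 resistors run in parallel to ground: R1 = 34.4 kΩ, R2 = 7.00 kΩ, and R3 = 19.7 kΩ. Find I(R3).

Combine the parallel branches: R_p = (1/34.4 + 1/7.00 + 1/19.7)⁻¹ = 4.491 kΩ.
V_A = 4.36 × 4.491/5.731 = 3.417 mV.
Branch current I = V_A/R3 = 3.417/19.7 = 0.1734 µA.
(Equivalently: I_total = 0.7608 µA, then current-divider fraction G_k/ΣG = 0.2279.)

I ≈ 0.173 µA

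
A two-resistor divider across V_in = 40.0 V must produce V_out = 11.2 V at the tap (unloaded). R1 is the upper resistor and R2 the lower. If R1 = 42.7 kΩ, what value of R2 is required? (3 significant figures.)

R2 ≈ 16.6 kΩ

Required fraction k = V_out/V_in = 0.2800.
Rearranging, R2 = R1·k/(1−k) = 42.7 × 0.3889 = 16.61 kΩ.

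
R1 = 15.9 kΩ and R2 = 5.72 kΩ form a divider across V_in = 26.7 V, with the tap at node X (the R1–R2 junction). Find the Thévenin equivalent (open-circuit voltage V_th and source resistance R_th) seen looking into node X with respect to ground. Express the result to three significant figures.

With X open, the divider is unloaded: V_th = 26.7 × 5.72/21.62 = 7.064 V.
Looking into X with the source shorted: R_th = R1·R2/(R1+R2) = 15.90 × 5.72/21.62 = 4.207 kΩ.

V_th ≈ 7.06 V, R_th ≈ 4.21 kΩ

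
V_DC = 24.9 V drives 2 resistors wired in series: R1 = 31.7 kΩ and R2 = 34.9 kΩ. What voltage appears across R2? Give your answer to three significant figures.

ΣR = 31.7 + 34.9 = 66.60 kΩ.
V = V_DC · R/ΣR = 24.9 × 0.5240 = 13.05 V.

V ≈ 13.0 V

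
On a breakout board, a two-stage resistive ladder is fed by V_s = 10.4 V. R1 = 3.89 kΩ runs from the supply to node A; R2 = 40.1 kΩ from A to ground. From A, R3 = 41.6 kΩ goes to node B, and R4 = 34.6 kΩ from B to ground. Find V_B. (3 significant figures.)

V_B ≈ 4.11 V

Node A sees R2 in parallel with the series input of stage 2, R3 + R4 = 76.20 kΩ.
Effective lower resistance at A: R2 ‖ 76.20 = 26.27 kΩ.
So V_A = 10.4 × 0.8710 = 9.059 V.
V_B = V_A × 0.4541 = 4.113 V.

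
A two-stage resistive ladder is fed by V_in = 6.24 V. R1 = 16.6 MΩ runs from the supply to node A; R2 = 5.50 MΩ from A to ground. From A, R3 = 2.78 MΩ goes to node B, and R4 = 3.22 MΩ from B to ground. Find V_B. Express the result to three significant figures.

V_B ≈ 0.494 V

Node A sees R2 in parallel with the series input of stage 2, R3 + R4 = 6.000 MΩ.
R2 ‖ (R3+R4) = 2.870 MΩ.
First divider: V_A = V_in · 2.870/(16.6 + 2.870) = 0.9197 V.
Then the unloaded second divider: V_B = V_A × R4/(R3+R4) = 0.9197 × 0.5367 = 0.4936 V.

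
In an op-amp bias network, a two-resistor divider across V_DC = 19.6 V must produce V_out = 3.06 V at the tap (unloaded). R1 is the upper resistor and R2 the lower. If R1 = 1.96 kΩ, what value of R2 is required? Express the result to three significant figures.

The divider ratio is R2/(R1+R2) = 3.06/19.6 = 0.1561.
R2 = R1 · 0.1561/(1 − 0.1561) = 0.3626 kΩ.

R2 ≈ 0.363 kΩ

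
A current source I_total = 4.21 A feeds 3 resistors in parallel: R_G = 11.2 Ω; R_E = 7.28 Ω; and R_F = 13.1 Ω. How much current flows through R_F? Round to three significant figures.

I ≈ 1.06 A

Conductances: ΣG = 1/11.2 + 1/7.28 + 1/13.1 = 0.3030 (1/Ω).
By the current-divider rule, I = I_total · G_k/ΣG = 4.21 × 0.2519 = 1.061 A.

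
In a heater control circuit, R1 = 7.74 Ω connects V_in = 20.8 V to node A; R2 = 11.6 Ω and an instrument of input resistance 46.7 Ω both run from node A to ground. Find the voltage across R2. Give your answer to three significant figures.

R2 ‖ R_L = (11.6 × 46.7)/(11.6 + 46.7) = 9.292 Ω.
Now apply the divider: V_out = 20.8 × 0.5456 = 11.35 V.

V_out ≈ 11.3 V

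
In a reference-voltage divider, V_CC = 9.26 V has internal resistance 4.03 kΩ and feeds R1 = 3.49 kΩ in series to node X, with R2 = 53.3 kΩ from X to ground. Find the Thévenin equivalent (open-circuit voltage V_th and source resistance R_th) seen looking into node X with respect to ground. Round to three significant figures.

R1' = 4.03 + 3.49 = 7.520 kΩ (source resistance + R1).
Open-circuit (no load on X): V_th = V_CC · R2/(R1' + R2) = 9.26 × 53.3/(7.520 + 53.3) = 8.115 V.
With V_CC suppressed (replaced by a short), R_th = R1' ‖ R2 = (7.520 × 53.3)/(7.520 + 53.3) = 6.590 kΩ.

V_th ≈ 8.12 V, R_th ≈ 6.59 kΩ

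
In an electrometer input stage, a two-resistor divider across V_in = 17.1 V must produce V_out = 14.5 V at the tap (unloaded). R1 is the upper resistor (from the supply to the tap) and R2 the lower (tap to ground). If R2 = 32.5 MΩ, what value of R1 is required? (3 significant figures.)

R1 ≈ 5.83 MΩ

Required fraction k = V_out/V_in = 0.8480.
R1 = R2·(1/k − 1) = 32.5 × 0.1793 = 5.828 MΩ.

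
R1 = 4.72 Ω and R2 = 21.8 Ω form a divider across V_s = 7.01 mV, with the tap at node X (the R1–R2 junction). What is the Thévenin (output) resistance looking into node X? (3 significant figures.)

Looking into X with the source shorted: R_th = R1·R2/(R1+R2) = 4.720 × 21.8/26.52 = 3.880 Ω.

R_th ≈ 3.88 Ω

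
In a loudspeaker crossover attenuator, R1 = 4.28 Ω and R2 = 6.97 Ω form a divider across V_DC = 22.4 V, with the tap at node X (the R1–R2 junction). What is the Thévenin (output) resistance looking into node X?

R_th ≈ 2.65 Ω

Looking into X with the source shorted: R_th = R1·R2/(R1+R2) = 4.280 × 6.97/11.25 = 2.652 Ω.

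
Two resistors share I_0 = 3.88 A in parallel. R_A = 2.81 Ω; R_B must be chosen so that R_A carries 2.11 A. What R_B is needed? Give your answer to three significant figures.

R_B ≈ 3.35 Ω

Two-branch current divider: I_A = I_0 · R_B/(R_A + R_B).
2.11/3.88 = R_B/(R_A + R_B) → R_B = R_A · (0.5438)/(1 − 0.5438) = 2.81 × 1.192 = 3.350 Ω.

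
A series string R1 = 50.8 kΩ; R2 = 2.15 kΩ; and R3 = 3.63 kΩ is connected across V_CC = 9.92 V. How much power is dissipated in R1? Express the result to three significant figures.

Series current I = V_CC/ΣR = 9.92/56.58 = 0.1753 mA.
P = I²R = 0.03074 × 50.8 = 1.562 mW.

P ≈ 1.56 mW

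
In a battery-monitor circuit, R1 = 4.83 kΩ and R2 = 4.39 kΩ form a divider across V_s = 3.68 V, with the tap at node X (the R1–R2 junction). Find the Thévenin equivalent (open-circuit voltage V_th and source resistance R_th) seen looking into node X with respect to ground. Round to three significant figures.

V_th ≈ 1.75 V, R_th ≈ 2.30 kΩ

Open-circuit (no load on X): V_th = V_s · R2/(R1 + R2) = 3.68 × 4.39/(4.830 + 4.39) = 1.752 V.
Zeroing V_s shorts the top of R1 to ground, so R_th = R1 ‖ R2 = 2.300 kΩ.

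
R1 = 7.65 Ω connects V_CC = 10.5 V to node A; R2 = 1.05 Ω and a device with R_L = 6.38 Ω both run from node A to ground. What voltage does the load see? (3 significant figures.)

R2 ‖ R_L = (1.05 × 6.38)/(1.05 + 6.38) = 0.9016 Ω.
Now apply the divider: V_out = 10.5 × 0.1054 = 1.107 V.

V_out ≈ 1.11 V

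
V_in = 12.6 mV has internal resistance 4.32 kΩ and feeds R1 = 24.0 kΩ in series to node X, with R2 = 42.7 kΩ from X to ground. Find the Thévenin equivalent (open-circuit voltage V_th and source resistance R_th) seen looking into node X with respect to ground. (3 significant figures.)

R1' = 4.32 + 24.0 = 28.32 kΩ (source resistance + R1).
With X open, the divider is unloaded: V_th = 12.6 × 42.7/71.02 = 7.576 mV.
With V_in suppressed (replaced by a short), R_th = R1' ‖ R2 = (28.32 × 42.7)/(28.32 + 42.7) = 17.03 kΩ.

V_th ≈ 7.58 mV, R_th ≈ 17.0 kΩ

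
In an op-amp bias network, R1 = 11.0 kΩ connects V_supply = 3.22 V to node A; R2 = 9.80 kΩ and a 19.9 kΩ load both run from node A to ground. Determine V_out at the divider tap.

V_out ≈ 1.20 V

R2 ‖ R_L = (9.80 × 19.9)/(9.80 + 19.9) = 6.566 kΩ.
Voltage divider with the loaded lower leg: V_out = 3.22 × 6.566/(11.0 + 6.566) = 3.22 × 0.3738 = 1.204 V.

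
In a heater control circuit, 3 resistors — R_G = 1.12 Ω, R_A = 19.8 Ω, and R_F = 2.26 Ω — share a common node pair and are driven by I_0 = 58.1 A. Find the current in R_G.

I ≈ 37.4 A

Total conductance ΣG = 1/1.12 + 1/19.8 + 1/2.26 = 1.386 (units of 1/Ω).
Current divider: I(R_G) = I_0 · G_k/ΣG = 58.1 × (0.8929/1.386) = 58.1 × 0.6443 = 37.43 A.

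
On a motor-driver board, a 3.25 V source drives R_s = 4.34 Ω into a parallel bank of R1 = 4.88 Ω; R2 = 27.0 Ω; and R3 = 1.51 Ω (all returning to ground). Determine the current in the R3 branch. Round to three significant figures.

I ≈ 0.437 A

Equivalent of the parallel group: R_p = 1.106 Ω.
V_A = 3.25 × 1.106/5.446 = 0.6600 V.
Branch current I = V_A/R3 = 0.6600/1.51 = 0.4371 A.
(Equivalently: I_total = 0.5968 A, then current-divider fraction G_k/ΣG = 0.7324.)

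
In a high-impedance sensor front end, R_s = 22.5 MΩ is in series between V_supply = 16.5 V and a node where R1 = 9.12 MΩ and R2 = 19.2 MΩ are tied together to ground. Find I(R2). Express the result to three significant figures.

Combine the parallel branches: R_p = (1/9.12 + 1/19.2)⁻¹ = 6.183 MΩ.
V_A = 16.5 × 6.183/28.68 = 3.557 V.
I(R2) = V_A / R2 = 3.557/19.2 = 0.1853 µA.

I ≈ 0.185 µA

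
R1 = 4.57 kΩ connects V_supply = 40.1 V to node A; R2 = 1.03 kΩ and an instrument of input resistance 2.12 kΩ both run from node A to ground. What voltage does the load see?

V_out ≈ 5.28 V

R2 ‖ R_L = (1.03 × 2.12)/(1.03 + 2.12) = 0.6932 kΩ.
Now apply the divider: V_out = 40.1 × 0.1317 = 5.281 V.
(Unloaded it would be 7.38 V; the load pulls it down.)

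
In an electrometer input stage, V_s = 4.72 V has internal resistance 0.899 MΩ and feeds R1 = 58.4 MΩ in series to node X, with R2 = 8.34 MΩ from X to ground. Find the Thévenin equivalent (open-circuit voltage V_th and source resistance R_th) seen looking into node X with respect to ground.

R1' = 0.899 + 58.4 = 59.30 MΩ (source resistance + R1).
With X open, the divider is unloaded: V_th = 4.72 × 8.34/67.64 = 0.5820 V.
With V_s suppressed (replaced by a short), R_th = R1' ‖ R2 = (59.30 × 8.34)/(59.30 + 8.34) = 7.312 MΩ.

V_th ≈ 0.582 V, R_th ≈ 7.31 MΩ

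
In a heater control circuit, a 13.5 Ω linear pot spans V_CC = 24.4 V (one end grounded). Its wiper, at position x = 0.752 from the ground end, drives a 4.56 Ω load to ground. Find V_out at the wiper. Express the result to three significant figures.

V_out ≈ 11.8 V

Lower segment x·R_p = 10.15 Ω; upper segment (1−x)·R_p = 3.348 Ω.
(x·R_p) ‖ R_L = 3.147 Ω.
Loaded-divider output: V_out = 24.4 × 0.4845 = 11.82 V.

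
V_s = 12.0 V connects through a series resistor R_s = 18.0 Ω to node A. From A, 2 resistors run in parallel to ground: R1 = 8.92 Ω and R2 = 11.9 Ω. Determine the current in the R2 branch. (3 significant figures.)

Combine the parallel branches: R_p = (1/8.92 + 1/11.9)⁻¹ = 5.098 Ω.
V_A = 12.0 × 5.098/23.10 = 2.649 V.
Branch current I = V_A/R2 = 2.649/11.9 = 0.2226 A.

I ≈ 0.223 A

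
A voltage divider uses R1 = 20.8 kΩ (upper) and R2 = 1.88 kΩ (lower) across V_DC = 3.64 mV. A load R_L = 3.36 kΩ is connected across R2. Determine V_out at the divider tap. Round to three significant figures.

V_out ≈ 0.199 mV

R2 ‖ R_L = (1.88 × 3.36)/(1.88 + 3.36) = 1.205 kΩ.
Now apply the divider: V_out = 3.64 × 0.05478 = 0.1994 mV.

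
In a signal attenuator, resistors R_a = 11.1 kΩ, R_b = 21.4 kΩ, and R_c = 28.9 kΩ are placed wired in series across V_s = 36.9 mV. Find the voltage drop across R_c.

Series total: ΣR = 11.1 + 21.4 + 28.9 = 61.40 kΩ.
By the voltage-divider rule, V = 36.9 × 28.90/61.40 = 17.37 mV.

V ≈ 17.4 mV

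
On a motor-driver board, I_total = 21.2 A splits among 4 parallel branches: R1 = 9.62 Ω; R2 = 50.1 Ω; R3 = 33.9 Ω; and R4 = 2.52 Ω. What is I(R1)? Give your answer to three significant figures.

I ≈ 4.01 A

ΣG = 1/9.62 + 1/50.1 + 1/33.9 + 1/2.52 = 0.5502.
Current divider: I(R1) = I_total · G_k/ΣG = 21.2 × (0.1040/0.5502) = 21.2 × 0.1889 = 4.005 A.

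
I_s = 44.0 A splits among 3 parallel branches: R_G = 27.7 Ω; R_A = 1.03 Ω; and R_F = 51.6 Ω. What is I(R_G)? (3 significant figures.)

I ≈ 1.55 A

Total conductance ΣG = 1/27.7 + 1/1.03 + 1/51.6 = 1.026 (units of 1/Ω).
R_G takes the fraction G_k/ΣG = 0.03610/1.026 = 0.03517, so I = 44.0 × 0.03517 = 1.548 A.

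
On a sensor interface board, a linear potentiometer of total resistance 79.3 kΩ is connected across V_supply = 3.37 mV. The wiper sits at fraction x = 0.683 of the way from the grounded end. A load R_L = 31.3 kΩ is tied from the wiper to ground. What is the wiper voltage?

V_out ≈ 1.49 mV

Split the track: R_lower = x·R_p = 54.16 kΩ, R_upper = (1−x)·R_p = 25.14 kΩ.
Lower segment in parallel with the load: 54.16 ‖ 31.3 = 19.84 kΩ.
V_out = 3.37 × 19.84/(25.14 + 19.84) = 1.486 mV.
(Unloaded: V_out = x·V_supply = 2.30 mV.)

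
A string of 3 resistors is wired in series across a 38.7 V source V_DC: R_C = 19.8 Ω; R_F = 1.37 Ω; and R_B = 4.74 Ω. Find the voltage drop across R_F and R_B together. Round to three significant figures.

Series total: ΣR = 19.8 + 1.37 + 4.74 = 25.91 Ω.
R_{R_F..R_B} = 1.37 + 4.74 = 6.110 Ω.
By the voltage-divider rule, V = 38.7 × 6.110/25.91 = 9.126 V.

V ≈ 9.13 V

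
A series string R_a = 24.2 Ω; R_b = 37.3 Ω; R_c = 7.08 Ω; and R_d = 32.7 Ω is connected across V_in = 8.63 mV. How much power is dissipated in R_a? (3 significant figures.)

P ≈ 0.176 µW

Series current I = V_in/ΣR = 8.63/101.3 = 0.08521 mA.
P = I²R = 0.007261 × 24.2 = 0.1757 µW.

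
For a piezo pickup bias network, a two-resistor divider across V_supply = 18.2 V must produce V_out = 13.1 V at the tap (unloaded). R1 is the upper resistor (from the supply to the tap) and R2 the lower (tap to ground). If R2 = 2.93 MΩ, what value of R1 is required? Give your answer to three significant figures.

The divider ratio is R2/(R1+R2) = 13.1/18.2 = 0.7198.
Rearranging, R1 = R2·(1−k)/k = 2.93 × 0.3893 = 1.141 MΩ.

R1 ≈ 1.14 MΩ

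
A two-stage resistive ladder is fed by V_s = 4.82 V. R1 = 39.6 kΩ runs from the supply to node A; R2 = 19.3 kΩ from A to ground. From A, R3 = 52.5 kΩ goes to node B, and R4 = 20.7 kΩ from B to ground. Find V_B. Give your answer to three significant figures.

V_B ≈ 0.379 V

The second stage (R3 + R4 = 73.20 kΩ) loads node A in parallel with R2.
R2 ‖ (R3+R4) = 15.27 kΩ.
First divider: V_A = V_s · 15.27/(39.6 + 15.27) = 1.342 V.
V_B = V_A × 0.2828 = 0.3794 V.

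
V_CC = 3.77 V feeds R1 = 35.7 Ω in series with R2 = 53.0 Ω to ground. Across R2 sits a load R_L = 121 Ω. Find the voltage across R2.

R2 ‖ R_L = (53.0 × 121)/(53.0 + 121) = 36.86 Ω.
Voltage divider with the loaded lower leg: V_out = 3.77 × 36.86/(35.7 + 36.86) = 3.77 × 0.5080 = 1.915 V.

V_out ≈ 1.92 V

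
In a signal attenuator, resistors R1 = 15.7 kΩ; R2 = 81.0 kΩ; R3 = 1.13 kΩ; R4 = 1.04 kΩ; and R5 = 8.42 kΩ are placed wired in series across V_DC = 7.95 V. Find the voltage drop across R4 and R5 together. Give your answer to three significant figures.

Total series resistance ΣR = 15.7 + 81.0 + 1.13 + 1.04 + 8.42 = 107.3 kΩ.
R_{R4..R5} = 1.04 + 8.42 = 9.460 kΩ.
V = V_DC · R/ΣR = 7.95 × 0.08817 = 0.7010 V.

V ≈ 0.701 V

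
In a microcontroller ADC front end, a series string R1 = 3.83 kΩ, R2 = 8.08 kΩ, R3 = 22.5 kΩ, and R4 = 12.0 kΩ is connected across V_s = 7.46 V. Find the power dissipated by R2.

P ≈ 0.209 mW

Series current I = V_s/ΣR = 7.46/46.41 = 0.1607 mA.
P(R2) = I²·R2 = (0.1607)² × 8.08 = 0.2088 mW.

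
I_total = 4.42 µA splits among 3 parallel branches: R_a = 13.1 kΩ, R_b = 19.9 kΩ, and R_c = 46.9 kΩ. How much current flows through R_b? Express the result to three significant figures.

I ≈ 1.50 µA

Conductances: ΣG = 1/13.1 + 1/19.9 + 1/46.9 = 0.1479 (1/kΩ).
R_b takes the fraction G_k/ΣG = 0.05025/0.1479 = 0.3397, so I = 4.42 × 0.3397 = 1.502 µA.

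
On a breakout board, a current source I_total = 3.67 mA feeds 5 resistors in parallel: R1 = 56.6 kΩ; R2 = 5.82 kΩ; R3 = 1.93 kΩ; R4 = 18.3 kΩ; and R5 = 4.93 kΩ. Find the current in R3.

Conductances: ΣG = 1/56.6 + 1/5.82 + 1/1.93 + 1/18.3 + 1/4.93 = 0.9651 (1/kΩ).
Current divider: I(R3) = I_total · G_k/ΣG = 3.67 × (0.5181/0.9651) = 3.67 × 0.5369 = 1.970 mA.

I ≈ 1.97 mA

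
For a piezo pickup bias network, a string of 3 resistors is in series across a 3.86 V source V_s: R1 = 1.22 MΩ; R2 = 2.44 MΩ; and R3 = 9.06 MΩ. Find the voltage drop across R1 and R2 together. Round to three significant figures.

ΣR = 1.22 + 2.44 + 9.06 = 12.72 MΩ.
R_{R1..R2} = 1.22 + 2.44 = 3.660 MΩ.
By the voltage-divider rule, V = 3.86 × 3.660/12.72 = 1.111 V.

V ≈ 1.11 V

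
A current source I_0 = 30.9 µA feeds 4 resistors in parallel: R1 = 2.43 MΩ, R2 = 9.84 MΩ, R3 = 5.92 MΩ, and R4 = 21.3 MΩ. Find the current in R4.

I ≈ 1.99 µA

ΣG = 1/2.43 + 1/9.84 + 1/5.92 + 1/21.3 = 0.7290.
By the current-divider rule, I = I_0 · G_k/ΣG = 30.9 × 0.06440 = 1.990 µA.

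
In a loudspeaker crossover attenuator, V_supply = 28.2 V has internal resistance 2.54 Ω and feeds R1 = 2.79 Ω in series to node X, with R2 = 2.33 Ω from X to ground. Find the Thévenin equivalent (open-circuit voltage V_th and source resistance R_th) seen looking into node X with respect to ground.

R1' = 2.54 + 2.79 = 5.330 Ω (source resistance + R1).
Open-circuit (no load on X): V_th = V_supply · R2/(R1' + R2) = 28.2 × 2.33/(5.330 + 2.33) = 8.578 V.
With V_supply suppressed (replaced by a short), R_th = R1' ‖ R2 = (5.330 × 2.33)/(5.330 + 2.33) = 1.621 Ω.

V_th ≈ 8.58 V, R_th ≈ 1.62 Ω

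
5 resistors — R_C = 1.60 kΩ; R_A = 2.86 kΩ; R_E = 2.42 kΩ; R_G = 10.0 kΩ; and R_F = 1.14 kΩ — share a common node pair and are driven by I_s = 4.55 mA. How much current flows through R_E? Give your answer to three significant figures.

I ≈ 0.795 mA

Conductances: ΣG = 1/1.60 + 1/2.86 + 1/2.42 + 1/10.0 + 1/1.14 = 2.365 (1/kΩ).
By the current-divider rule, I = I_s · G_k/ΣG = 4.55 × 0.1747 = 0.7950 mA.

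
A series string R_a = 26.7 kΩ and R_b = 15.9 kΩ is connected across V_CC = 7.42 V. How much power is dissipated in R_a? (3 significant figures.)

P ≈ 0.810 mW

The common current is I = 7.42/42.60 = 0.1742 mA.
P = I²R = 0.03034 × 26.7 = 0.8100 mW.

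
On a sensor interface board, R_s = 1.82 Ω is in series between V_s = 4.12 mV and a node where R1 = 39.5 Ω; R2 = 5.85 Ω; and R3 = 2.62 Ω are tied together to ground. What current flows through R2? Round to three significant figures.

Combine the parallel branches: R_p = (1/39.5 + 1/5.85 + 1/2.62)⁻¹ = 1.730 Ω.
Node voltage V_A = V_s · R_p/(R_s + R_p) = 4.12 × 0.4874 = 2.008 mV.
I(R2) = V_A / R2 = 2.008/5.85 = 0.3432 mA.
(Equivalently: I_total = 1.160 mA, then current-divider fraction G_k/ΣG = 0.2958.)

I ≈ 0.343 mA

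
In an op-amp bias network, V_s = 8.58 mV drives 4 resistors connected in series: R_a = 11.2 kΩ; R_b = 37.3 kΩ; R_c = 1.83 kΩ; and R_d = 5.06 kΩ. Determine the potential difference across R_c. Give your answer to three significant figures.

V ≈ 0.283 mV

Total series resistance ΣR = 11.2 + 37.3 + 1.83 + 5.06 = 55.39 kΩ.
V = V_s · R/ΣR = 8.58 × 0.03304 = 0.2835 mV.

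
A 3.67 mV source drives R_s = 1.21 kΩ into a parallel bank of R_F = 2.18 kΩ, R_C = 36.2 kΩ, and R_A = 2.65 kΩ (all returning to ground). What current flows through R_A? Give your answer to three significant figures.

Equivalent of the parallel group: R_p = 1.158 kΩ.
Node voltage V_A = V_DC · R_p/(R_s + R_p) = 3.67 × 0.4890 = 1.795 mV.
Branch current I = V_A/R_A = 1.795/2.65 = 0.6772 µA.

I ≈ 0.677 µA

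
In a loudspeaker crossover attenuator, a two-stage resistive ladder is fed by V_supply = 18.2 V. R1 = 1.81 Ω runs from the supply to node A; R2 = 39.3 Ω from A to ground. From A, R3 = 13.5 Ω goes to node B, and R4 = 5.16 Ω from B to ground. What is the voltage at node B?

V_B ≈ 4.40 V

The second stage (R3 + R4 = 18.66 Ω) loads node A in parallel with R2.
Effective lower resistance at A: R2 ‖ 18.66 = 12.65 Ω.
First divider: V_A = V_supply · 12.65/(1.81 + 12.65) = 15.92 V.
V_B = V_A × 0.2765 = 4.403 V.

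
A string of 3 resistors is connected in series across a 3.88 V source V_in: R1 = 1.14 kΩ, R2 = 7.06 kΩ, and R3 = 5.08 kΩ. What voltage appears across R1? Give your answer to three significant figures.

V ≈ 0.333 V

Total series resistance ΣR = 1.14 + 7.06 + 5.08 = 13.28 kΩ.
Voltage divider: V = V_in · (1.140 / 13.28) = 3.88 × 0.08584 = 0.3331 V.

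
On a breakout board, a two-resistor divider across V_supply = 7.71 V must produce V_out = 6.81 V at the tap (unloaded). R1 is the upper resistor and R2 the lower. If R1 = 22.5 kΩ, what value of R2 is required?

R2 ≈ 170 kΩ

The divider ratio is R2/(R1+R2) = 6.81/7.71 = 0.8833.
So R2 = R1 · V_out/(V_supply − V_out) = 22.5 × 6.81/(7.71 − 6.81) = 22.5 × 7.567 = 170.2 kΩ.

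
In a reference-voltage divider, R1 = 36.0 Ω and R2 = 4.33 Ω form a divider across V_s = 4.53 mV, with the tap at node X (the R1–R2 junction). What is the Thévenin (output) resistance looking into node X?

Looking into X with the source shorted: R_th = R1·R2/(R1+R2) = 36.00 × 4.33/40.33 = 3.865 Ω.

R_th ≈ 3.87 Ω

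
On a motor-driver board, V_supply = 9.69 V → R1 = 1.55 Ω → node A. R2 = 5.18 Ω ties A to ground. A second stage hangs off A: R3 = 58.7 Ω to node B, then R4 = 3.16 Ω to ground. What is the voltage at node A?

V_A ≈ 7.32 V

The second stage (R3 + R4 = 61.86 Ω) loads node A in parallel with R2.
R2 ‖ (R3+R4) = 4.780 Ω.
So V_A = 9.69 × 0.7551 = 7.317 V.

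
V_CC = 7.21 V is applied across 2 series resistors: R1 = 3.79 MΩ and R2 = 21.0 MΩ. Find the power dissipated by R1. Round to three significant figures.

P ≈ 0.321 µW

The common current is I = 7.21/24.79 = 0.2908 µA.
P = I²R = 0.08459 × 3.79 = 0.3206 µW.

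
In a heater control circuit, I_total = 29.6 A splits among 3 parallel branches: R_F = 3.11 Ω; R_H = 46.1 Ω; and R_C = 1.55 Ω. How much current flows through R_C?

Conductances: ΣG = 1/3.11 + 1/46.1 + 1/1.55 = 0.9884 (1/Ω).
R_C takes the fraction G_k/ΣG = 0.6452/0.9884 = 0.6527, so I = 29.6 × 0.6527 = 19.32 A.

I ≈ 19.3 A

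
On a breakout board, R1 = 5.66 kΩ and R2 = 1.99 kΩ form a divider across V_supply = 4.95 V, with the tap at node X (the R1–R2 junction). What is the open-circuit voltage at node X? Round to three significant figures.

V_th ≈ 1.29 V

With X open, the divider is unloaded: V_th = 4.95 × 1.99/7.650 = 1.288 V.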